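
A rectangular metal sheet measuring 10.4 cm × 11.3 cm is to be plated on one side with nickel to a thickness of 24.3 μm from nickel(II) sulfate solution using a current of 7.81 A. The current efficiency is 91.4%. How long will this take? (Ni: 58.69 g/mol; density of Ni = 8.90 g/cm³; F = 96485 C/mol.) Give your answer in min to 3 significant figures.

19.5 min

Plated area = 10.4 × 11.3 = 117.5 cm²
Volume = 117.5 × 24.3×10⁻⁴ cm = 0.2855 cm³
m(Ni) = 0.2855 × 8.90 = 2.541 g
n(Ni) = 2.541 / 58.69 = 0.04330 mol; n(e⁻) = 2 × 0.04330 = 0.08660 mol
Q = 0.08660 × 96485 / 0.914 = 9142 C
t = 9142 / 7.81 = 1171 s = 19.5 min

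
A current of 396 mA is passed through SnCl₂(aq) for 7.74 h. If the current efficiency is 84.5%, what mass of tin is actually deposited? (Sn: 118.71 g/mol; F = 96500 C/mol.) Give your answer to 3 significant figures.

5.73 g

Q = 0.396 × 27864 = 11030 C
n(e⁻) = 11030 / 96500 = 0.1143 mol
Sn²⁺ + 2e⁻ → Sn, so theoretical m(Sn) = 0.05715 × 118.71 = 6.784 g
Actual mass = 84.5% × 6.784 = 5.73 g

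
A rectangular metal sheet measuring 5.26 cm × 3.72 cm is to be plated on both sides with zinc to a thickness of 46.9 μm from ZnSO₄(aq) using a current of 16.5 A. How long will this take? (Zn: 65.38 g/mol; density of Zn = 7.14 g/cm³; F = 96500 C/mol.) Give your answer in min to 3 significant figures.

3.91 min

Plated area = 2 × 5.26 × 3.72 = 39.13 cm²
Volume = 39.13 × 46.9×10⁻⁴ cm = 0.1835 cm³
m(Zn) = 0.1835 × 7.14 = 1.310 g
n(Zn) = 1.310 / 65.38 = 0.02004 mol; n(e⁻) = 2 × 0.02004 = 0.04008 mol
Q = 0.04008 × 96500 = 3868 C
t = 3868 / 16.5 = 234.4 s = 3.91 min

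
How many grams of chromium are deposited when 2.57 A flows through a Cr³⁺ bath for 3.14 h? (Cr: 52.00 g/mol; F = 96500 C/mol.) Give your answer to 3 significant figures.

Q = It = 2.57 × 11304 = 29050 C
Moles of electrons = 29050 / 96500 = 0.3010 mol
Cr³⁺ + 3e⁻ → Cr, so n(Cr) = 0.3010 / 3 = 0.1003 mol
m = 0.1003 × 52.00 = 5.22 g

5.22 g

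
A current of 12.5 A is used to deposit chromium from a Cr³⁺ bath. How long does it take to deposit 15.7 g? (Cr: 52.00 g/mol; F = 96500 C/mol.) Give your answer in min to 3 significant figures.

n(Cr) = 15.7 / 52.00 = 0.3019 mol
Cr³⁺ + 3e⁻ → Cr, so n(e⁻) = 3 × 0.3019 = 0.9057 mol
Q = 0.9057 × 96500 = 87400 C
t = Q / I = 87400 / 12.5 = 6992 s = 117 min

117 min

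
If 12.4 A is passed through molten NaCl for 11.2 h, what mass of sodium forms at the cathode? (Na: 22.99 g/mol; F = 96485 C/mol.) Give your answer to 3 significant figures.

119 g

Q = 12.4 A × 40320 s = 5.000×10^5 C
n(e⁻) = Q/F = 5.000×10^5/96485 = 5.182 mol
Na⁺ + e⁻ → Na, so n(Na) = 5.182 mol
m = 5.182 × 22.99 = 119 g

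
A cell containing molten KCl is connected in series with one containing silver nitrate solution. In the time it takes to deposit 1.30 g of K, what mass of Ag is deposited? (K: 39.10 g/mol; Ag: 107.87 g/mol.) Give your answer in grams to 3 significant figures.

3.59 g

n(K) = 1.30 / 39.10 = 0.03325 mol
K⁺ + e⁻ → K, so n(e⁻) = 0.03325 mol
Since the cells are in series, n(e⁻) in the Ag cell is also 0.03325 mol.
Ag⁺ + e⁻ → Ag, so n(Ag) = 0.03325 mol
m(Ag) = 0.03325 × 107.87 = 3.59 g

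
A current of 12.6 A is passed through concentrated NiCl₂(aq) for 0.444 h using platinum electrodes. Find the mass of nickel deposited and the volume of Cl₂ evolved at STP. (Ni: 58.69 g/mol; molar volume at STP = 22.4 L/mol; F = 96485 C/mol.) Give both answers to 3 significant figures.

6.13 g Ni; 2.34 L Cl₂

Q = 12.6 × 1598.4 = 20140 C; n(e⁻) = 20140 / 96485 = 0.2087 mol
Cathode: Ni²⁺ + 2e⁻ → Ni → n(Ni) = 0.2087/2 = 0.1044 mol → 6.13 g
Anode: 2Cl⁻ → Cl₂ + 2e⁻ → n(Cl₂) = 0.2087/2 = 0.1044 mol → 2.34 L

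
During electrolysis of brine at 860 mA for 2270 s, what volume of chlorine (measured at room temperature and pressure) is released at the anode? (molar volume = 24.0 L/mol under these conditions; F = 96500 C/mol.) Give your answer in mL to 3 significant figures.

243 mL

Charge passed = 0.860 × 2270 = 1952 C
n(e⁻) = 1952 / 96500 = 0.02023 mol
2Cl⁻ → Cl₂ + 2e⁻, so n(Cl₂) = 0.02023 / 2 = 0.01012 mol
V = 0.01012 × 24.0 = 0.2429 L
= 243 mL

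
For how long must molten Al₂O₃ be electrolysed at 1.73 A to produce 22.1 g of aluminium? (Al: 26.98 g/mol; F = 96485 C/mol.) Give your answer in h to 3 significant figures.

n(Al) = 22.1 / 26.98 = 0.8191 mol
Al³⁺ + 3e⁻ → Al, so n(e⁻) = 3 × 0.8191 = 2.457 mol
Q = 2.457 × 96485 = 2.371×10^5 C
t = Q / I = 2.371×10^5 / 1.73 = 1.371×10^5 s = 38.1 h

38.1 h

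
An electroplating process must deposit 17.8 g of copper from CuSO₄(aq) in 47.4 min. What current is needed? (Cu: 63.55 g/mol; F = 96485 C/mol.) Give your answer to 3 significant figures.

n(Cu) = 17.8 / 63.55 = 0.2801 mol
Cu²⁺ + 2e⁻ → Cu, so n(e⁻) = 2 × 0.2801 = 0.5602 mol
Q = 0.5602 × 96485 = 54050 C
I = Q / t = 54050 / 2844 s = 19.0 A

19.0 A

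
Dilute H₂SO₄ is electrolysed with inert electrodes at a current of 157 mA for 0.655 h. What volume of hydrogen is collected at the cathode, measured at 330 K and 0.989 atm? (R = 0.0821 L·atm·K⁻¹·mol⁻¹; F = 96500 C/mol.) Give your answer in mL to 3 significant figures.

52.5 mL

Q = 0.157 A × 2358 s = 370.2 C
Moles of electrons = 370.2 / 96500 = 0.003836 mol
2H⁺ + 2e⁻ → H₂, so n(H₂) = 0.003836 / 2 = 0.001918 mol
V = nRT/P = 0.001918 × 0.0821 × 330 / 0.989 = 0.05254 L
= 52.5 mL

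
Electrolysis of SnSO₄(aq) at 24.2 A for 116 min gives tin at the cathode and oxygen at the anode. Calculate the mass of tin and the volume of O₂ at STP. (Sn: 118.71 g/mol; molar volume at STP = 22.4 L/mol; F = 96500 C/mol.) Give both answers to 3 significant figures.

Q = 24.2 × 6960 = 1.684×10^5 C; n(e⁻) = 1.684×10^5 / 96500 = 1.745 mol
Cathode: Sn²⁺ + 2e⁻ → Sn → n(Sn) = 1.745/2 = 0.8725 mol → 104 g
Anode: 2H₂O → O₂ + 4H⁺ + 4e⁻ → n(O₂) = 1.745/4 = 0.4363 mol → 9.77 L

104 g Sn; 9.77 L O₂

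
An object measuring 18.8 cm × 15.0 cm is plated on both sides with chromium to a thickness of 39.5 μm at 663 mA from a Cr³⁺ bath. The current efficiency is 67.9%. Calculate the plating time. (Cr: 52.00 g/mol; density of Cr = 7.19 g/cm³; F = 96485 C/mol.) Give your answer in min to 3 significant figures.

Plated area = 2 × 18.8 × 15.0 = 564.0 cm²
Volume = 564.0 × 39.5×10⁻⁴ cm = 2.228 cm³
m(Cr) = 2.228 × 7.19 = 16.02 g
n(Cr) = 16.02 / 52.00 = 0.3081 mol; n(e⁻) = 3 × 0.3081 = 0.9243 mol
Q = 0.9243 × 96485 / 0.679 = 1.313×10^5 C
t = 1.313×10^5 / 0.663 = 1.980×10^5 s = 3300 min

3300 min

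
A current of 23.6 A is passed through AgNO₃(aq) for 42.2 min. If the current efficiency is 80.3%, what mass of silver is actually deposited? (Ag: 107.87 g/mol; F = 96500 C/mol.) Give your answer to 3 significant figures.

53.6 g

Q = 23.6 × 2532 = 59760 C
n(e⁻) = 59760 / 96500 = 0.6193 mol
Ag⁺ + e⁻ → Ag, so theoretical m(Ag) = 0.6193 × 107.87 = 66.80 g
Actual mass = 80.3% × 66.80 = 53.6 g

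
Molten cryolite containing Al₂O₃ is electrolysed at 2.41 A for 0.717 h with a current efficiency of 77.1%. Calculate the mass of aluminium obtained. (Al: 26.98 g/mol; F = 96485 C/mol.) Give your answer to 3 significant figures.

0.447 g

Q = 2.41 × 2581.2 = 6221 C
n(e⁻) = 6221 / 96485 = 0.06448 mol
Al³⁺ + 3e⁻ → Al, so theoretical m(Al) = 0.02149 × 26.98 = 0.5798 g
Actual mass = 77.1% × 0.5798 = 0.447 g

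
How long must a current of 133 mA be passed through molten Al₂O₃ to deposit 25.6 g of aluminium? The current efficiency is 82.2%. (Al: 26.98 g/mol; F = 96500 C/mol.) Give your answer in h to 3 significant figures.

n(Al) = 25.6 / 26.98 = 0.9489 mol
Al³⁺ + 3e⁻ → Al, so n(e⁻) = 3 × 0.9489 = 2.847 mol
Q = 2.847 × 96500 / 0.822 = 3.342×10^5 C
t = Q / I = 3.342×10^5 / 0.133 = 2.513×10^6 s = 698 h

698 h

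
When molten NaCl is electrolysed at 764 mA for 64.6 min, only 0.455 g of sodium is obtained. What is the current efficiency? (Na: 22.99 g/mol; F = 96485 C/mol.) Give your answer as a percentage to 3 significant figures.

Q = 0.764 × 3876 = 2961 C
n(e⁻) = 2961 / 96485 = 0.03069 mol
Na⁺ + e⁻ → Na, so theoretical n(Na) = 0.03069 mol → 0.7056 g
Efficiency = 0.455 / 0.7056 = 0.6448 = 64.5%

64.5%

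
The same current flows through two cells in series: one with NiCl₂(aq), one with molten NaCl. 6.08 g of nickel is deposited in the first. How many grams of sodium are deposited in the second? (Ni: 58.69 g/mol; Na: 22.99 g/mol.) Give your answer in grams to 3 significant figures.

n(Ni) = 6.08 / 58.69 = 0.1036 mol
Ni²⁺ + 2e⁻ → Ni, so n(e⁻) = 2 × 0.1036 = 0.2072 mol
In series, the same 0.2072 mol of electrons flows through the second cell.
Na⁺ + e⁻ → Na, so n(Na) = 0.2072 mol
m(Na) = 0.2072 × 22.99 = 4.76 g

4.76 g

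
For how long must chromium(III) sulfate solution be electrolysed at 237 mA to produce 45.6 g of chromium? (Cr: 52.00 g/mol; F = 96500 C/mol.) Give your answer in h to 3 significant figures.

n(Cr) = 45.6 / 52.00 = 0.8769 mol
Cr³⁺ + 3e⁻ → Cr, so n(e⁻) = 3 × 0.8769 = 2.631 mol
Q = 2.631 × 96500 = 2.539×10^5 C
t = Q / I = 2.539×10^5 / 0.237 = 1.071×10^6 s = 298 h

298 h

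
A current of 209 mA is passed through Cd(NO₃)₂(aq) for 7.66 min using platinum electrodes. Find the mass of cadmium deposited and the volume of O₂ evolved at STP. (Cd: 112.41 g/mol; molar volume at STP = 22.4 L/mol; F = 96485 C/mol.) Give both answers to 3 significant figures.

Q = 0.209 × 459.6 = 96.06 C; n(e⁻) = 96.06 / 96485 = 9.956×10^-4 mol
Cathode: Cd²⁺ + 2e⁻ → Cd → n(Cd) = 9.956×10^-4/2 = 4.978×10^-4 mol → 0.0560 g
Anode: 2H₂O → O₂ + 4H⁺ + 4e⁻ → n(O₂) = 9.956×10^-4/4 = 2.489×10^-4 mol → 0.00558 L

0.0560 g Cd; 0.00558 L O₂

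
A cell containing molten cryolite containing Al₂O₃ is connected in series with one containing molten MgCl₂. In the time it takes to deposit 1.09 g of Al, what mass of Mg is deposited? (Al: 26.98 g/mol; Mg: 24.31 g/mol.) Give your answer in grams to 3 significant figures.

n(Al) = 1.09 / 26.98 = 0.04040 mol
Al³⁺ + 3e⁻ → Al, so n(e⁻) = 3 × 0.04040 = 0.1212 mol
In series, the same 0.1212 mol of electrons flows through the second cell.
Mg²⁺ + 2e⁻ → Mg, so n(Mg) = 0.1212 / 2 = 0.06060 mol
m(Mg) = 0.06060 × 24.31 = 1.47 g

1.47 g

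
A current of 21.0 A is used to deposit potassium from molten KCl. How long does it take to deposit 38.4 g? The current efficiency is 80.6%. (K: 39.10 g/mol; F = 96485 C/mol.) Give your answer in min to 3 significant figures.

93.3 min

n(K) = 38.4 / 39.10 = 0.9821 mol
K⁺ + e⁻ → K, so n(e⁻) = 0.9821 mol
Q = 0.9821 × 96485 / 0.806 = 1.176×10^5 C
t = Q / I = 1.176×10^5 / 21.0 = 5600 s = 93.3 min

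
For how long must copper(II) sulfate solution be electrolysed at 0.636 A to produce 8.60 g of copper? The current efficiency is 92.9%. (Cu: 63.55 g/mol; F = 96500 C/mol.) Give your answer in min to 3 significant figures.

n(Cu) = 8.60 / 63.55 = 0.1353 mol
Cu²⁺ + 2e⁻ → Cu, so n(e⁻) = 2 × 0.1353 = 0.2706 mol
Q = 0.2706 × 96500 / 0.929 = 28110 C
t = Q / I = 28110 / 0.636 = 44200 s = 737 min

737 min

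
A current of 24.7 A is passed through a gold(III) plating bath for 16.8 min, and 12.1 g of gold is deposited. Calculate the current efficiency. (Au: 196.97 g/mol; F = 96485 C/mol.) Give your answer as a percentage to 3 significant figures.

Q = 24.7 × 1008 = 24900 C
n(e⁻) = 24900 / 96485 = 0.2581 mol
Au³⁺ + 3e⁻ → Au, so theoretical n(Au) = 0.08603 mol → 16.95 g
Efficiency = 12.1 / 16.95 = 0.7139 = 71.4%

71.4%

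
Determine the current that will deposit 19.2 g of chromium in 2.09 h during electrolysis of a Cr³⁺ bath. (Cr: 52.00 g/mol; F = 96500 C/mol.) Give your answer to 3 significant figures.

14.2 A

n(Cr) = 19.2 / 52.00 = 0.3692 mol
Cr³⁺ + 3e⁻ → Cr, so n(e⁻) = 3 × 0.3692 = 1.108 mol
Q = 1.108 × 96500 = 1.069×10^5 C
I = Q / t = 1.069×10^5 / 7524 s = 14.2 A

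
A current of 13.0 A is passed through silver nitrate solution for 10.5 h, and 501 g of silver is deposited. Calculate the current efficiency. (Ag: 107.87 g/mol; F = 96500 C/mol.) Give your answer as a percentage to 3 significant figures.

Q = 13.0 × 37800 = 4.914×10^5 C
n(e⁻) = 4.914×10^5 / 96500 = 5.092 mol
Ag⁺ + e⁻ → Ag, so theoretical n(Ag) = 5.092 mol → 549.3 g
Efficiency = 501 / 549.3 = 0.9121 = 91.2%

91.2%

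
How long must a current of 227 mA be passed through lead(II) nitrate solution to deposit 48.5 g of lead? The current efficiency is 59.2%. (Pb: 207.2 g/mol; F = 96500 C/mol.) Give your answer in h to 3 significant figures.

93.4 h

n(Pb) = 48.5 / 207.2 = 0.2341 mol
Pb²⁺ + 2e⁻ → Pb, so n(e⁻) = 2 × 0.2341 = 0.4682 mol
Q = 0.4682 × 96500 / 0.592 = 76320 C
t = Q / I = 76320 / 0.227 = 3.362×10^5 s = 93.4 h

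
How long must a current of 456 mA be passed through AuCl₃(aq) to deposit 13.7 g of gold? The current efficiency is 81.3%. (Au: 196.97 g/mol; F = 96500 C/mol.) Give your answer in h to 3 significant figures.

n(Au) = 13.7 / 196.97 = 0.06955 mol
Au³⁺ + 3e⁻ → Au, so n(e⁻) = 3 × 0.06955 = 0.2087 mol
Q = 0.2087 × 96500 / 0.813 = 24770 C
t = Q / I = 24770 / 0.456 = 54320 s = 15.1 h

15.1 h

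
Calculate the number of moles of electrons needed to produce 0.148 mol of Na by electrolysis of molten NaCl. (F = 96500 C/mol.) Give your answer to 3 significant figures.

Na⁺ + e⁻ → Na, so n(e⁻) = 1 × 0.148 = 0.1480 mol

0.148 mol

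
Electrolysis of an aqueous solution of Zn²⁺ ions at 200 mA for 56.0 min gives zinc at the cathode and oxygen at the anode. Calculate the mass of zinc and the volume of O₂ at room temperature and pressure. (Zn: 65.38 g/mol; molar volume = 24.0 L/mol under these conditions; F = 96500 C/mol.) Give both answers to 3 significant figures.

Q = 0.200 × 3360 = 672.0 C; n(e⁻) = 672.0 / 96500 = 0.006964 mol
Cathode: Zn²⁺ + 2e⁻ → Zn → n(Zn) = 0.006964/2 = 0.003482 mol → 0.228 g
Anode: 2H₂O → O₂ + 4H⁺ + 4e⁻ → n(O₂) = 0.006964/4 = 0.001741 mol → 0.0418 L

0.228 g Zn; 0.0418 L O₂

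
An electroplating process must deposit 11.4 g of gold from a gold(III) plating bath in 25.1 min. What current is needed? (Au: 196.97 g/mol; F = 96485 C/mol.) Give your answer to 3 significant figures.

n(Au) = 11.4 / 196.97 = 0.05788 mol
Au³⁺ + 3e⁻ → Au, so n(e⁻) = 3 × 0.05788 = 0.1736 mol
Q = 0.1736 × 96485 = 16750 C
I = Q / t = 16750 / 1506 s = 11.1 A

11.1 A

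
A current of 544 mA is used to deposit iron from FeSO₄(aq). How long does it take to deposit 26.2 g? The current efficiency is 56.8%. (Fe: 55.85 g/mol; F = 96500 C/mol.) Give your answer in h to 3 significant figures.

81.4 h

n(Fe) = 26.2 / 55.85 = 0.4691 mol
Fe²⁺ + 2e⁻ → Fe, so n(e⁻) = 2 × 0.4691 = 0.9382 mol
Q = 0.9382 × 96500 / 0.568 = 1.594×10^5 C
t = Q / I = 1.594×10^5 / 0.544 = 2.930×10^5 s = 81.4 h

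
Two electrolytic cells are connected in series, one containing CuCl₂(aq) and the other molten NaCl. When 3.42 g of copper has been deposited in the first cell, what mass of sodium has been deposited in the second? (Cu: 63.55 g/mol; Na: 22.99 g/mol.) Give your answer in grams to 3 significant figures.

2.47 g

n(Cu) = 3.42 / 63.55 = 0.05382 mol
Cu²⁺ + 2e⁻ → Cu, so n(e⁻) = 2 × 0.05382 = 0.1076 mol
Same current for the same time ⇒ same n(e⁻) = 0.1076 mol in both cells.
Na⁺ + e⁻ → Na, so n(Na) = 0.1076 mol
m(Na) = 0.1076 × 22.99 = 2.47 g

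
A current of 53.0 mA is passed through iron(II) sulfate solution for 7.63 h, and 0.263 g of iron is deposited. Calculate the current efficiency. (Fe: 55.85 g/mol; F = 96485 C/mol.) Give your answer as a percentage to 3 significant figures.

62.4%

Q = 0.0530 × 27468 = 1456 C
n(e⁻) = 1456 / 96485 = 0.01509 mol
Fe²⁺ + 2e⁻ → Fe, so theoretical n(Fe) = 0.007545 mol → 0.4214 g
Efficiency = 0.263 / 0.4214 = 0.6241 = 62.4%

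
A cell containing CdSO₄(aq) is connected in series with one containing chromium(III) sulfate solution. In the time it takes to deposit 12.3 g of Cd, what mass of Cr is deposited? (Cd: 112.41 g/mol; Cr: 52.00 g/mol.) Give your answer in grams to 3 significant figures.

n(Cd) = 12.3 / 112.41 = 0.1094 mol
Cd²⁺ + 2e⁻ → Cd, so n(e⁻) = 2 × 0.1094 = 0.2188 mol
The cells are in series, so the same charge (and hence the same n(e⁻) = 0.2188 mol) passes through both.
Cr³⁺ + 3e⁻ → Cr, so n(Cr) = 0.2188 / 3 = 0.07293 mol
m(Cr) = 0.07293 × 52.00 = 3.79 g

3.79 g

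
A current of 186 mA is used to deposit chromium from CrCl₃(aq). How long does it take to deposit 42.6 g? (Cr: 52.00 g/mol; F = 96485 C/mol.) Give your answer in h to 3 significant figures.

354 h

n(Cr) = 42.6 / 52.00 = 0.8192 mol
Cr³⁺ + 3e⁻ → Cr, so n(e⁻) = 3 × 0.8192 = 2.458 mol
Q = 2.458 × 96485 = 2.372×10^5 C
t = Q / I = 2.372×10^5 / 0.186 = 1.275×10^6 s = 354 h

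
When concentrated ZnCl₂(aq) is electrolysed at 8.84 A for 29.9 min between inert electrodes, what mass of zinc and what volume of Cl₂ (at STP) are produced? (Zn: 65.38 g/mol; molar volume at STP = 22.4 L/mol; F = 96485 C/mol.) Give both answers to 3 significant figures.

5.37 g Zn; 1.84 L Cl₂

Q = 8.84 × 1794 = 15860 C; n(e⁻) = 15860 / 96485 = 0.1644 mol
Cathode: Zn²⁺ + 2e⁻ → Zn → n(Zn) = 0.1644/2 = 0.08220 mol → 5.37 g
Anode: 2Cl⁻ → Cl₂ + 2e⁻ → n(Cl₂) = 0.1644/2 = 0.08220 mol → 1.84 L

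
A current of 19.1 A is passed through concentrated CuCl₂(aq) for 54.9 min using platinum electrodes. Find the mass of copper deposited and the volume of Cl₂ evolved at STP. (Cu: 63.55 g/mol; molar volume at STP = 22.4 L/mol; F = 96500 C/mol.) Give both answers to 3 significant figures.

Q = 19.1 × 3294 = 62920 C; n(e⁻) = 62920 / 96500 = 0.6520 mol
Cathode: Cu²⁺ + 2e⁻ → Cu → n(Cu) = 0.6520/2 = 0.3260 mol → 20.7 g
Anode: 2Cl⁻ → Cl₂ + 2e⁻ → n(Cl₂) = 0.6520/2 = 0.3260 mol → 7.30 L

20.7 g Cu; 7.30 L Cl₂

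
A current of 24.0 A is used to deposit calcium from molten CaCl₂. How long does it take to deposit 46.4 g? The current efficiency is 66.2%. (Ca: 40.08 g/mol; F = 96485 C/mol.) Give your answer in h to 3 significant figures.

n(Ca) = 46.4 / 40.08 = 1.158 mol
Ca²⁺ + 2e⁻ → Ca, so n(e⁻) = 2 × 1.158 = 2.316 mol
Q = 2.316 × 96485 / 0.662 = 3.376×10^5 C
t = Q / I = 3.376×10^5 / 24.0 = 14070 s = 3.91 h

3.91 h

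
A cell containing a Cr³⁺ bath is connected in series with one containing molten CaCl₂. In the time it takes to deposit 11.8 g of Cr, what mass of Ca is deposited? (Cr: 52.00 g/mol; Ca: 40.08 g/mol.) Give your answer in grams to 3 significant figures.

n(Cr) = 11.8 / 52.00 = 0.2269 mol
Cr³⁺ + 3e⁻ → Cr, so n(e⁻) = 3 × 0.2269 = 0.6807 mol
In series, the same 0.6807 mol of electrons flows through the second cell.
Ca²⁺ + 2e⁻ → Ca, so n(Ca) = 0.6807 / 2 = 0.3404 mol
m(Ca) = 0.3404 × 40.08 = 13.6 g

13.6 g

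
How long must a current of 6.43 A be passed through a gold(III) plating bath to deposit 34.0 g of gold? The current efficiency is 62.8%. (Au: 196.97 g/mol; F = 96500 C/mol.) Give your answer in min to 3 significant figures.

n(Au) = 34.0 / 196.97 = 0.1726 mol
Au³⁺ + 3e⁻ → Au, so n(e⁻) = 3 × 0.1726 = 0.5178 mol
Q = 0.5178 × 96500 / 0.628 = 79570 C
t = Q / I = 79570 / 6.43 = 12370 s = 206 min

206 min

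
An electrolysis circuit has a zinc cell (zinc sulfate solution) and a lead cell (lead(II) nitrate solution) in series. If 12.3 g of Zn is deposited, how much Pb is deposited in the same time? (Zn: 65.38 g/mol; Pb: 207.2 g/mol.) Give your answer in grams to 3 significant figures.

39.0 g

n(Zn) = 12.3 / 65.38 = 0.1881 mol
Zn²⁺ + 2e⁻ → Zn, so n(e⁻) = 2 × 0.1881 = 0.3762 mol
Same current for the same time ⇒ same n(e⁻) = 0.3762 mol in both cells.
Pb²⁺ + 2e⁻ → Pb, so n(Pb) = 0.3762 / 2 = 0.1881 mol
m(Pb) = 0.1881 × 207.2 = 39.0 g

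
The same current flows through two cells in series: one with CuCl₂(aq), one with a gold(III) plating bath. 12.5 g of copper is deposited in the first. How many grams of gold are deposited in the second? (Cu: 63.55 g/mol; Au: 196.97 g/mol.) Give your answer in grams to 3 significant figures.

n(Cu) = 12.5 / 63.55 = 0.1967 mol
Cu²⁺ + 2e⁻ → Cu, so n(e⁻) = 2 × 0.1967 = 0.3934 mol
Same current for the same time ⇒ same n(e⁻) = 0.3934 mol in both cells.
Au³⁺ + 3e⁻ → Au, so n(Au) = 0.3934 / 3 = 0.1311 mol
m(Au) = 0.1311 × 196.97 = 25.8 g

25.8 g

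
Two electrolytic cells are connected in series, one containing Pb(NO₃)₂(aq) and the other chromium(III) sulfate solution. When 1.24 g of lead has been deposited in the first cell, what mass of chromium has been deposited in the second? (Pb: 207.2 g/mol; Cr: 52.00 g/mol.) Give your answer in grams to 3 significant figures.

0.207 g

n(Pb) = 1.24 / 207.2 = 0.005985 mol
Pb²⁺ + 2e⁻ → Pb, so n(e⁻) = 2 × 0.005985 = 0.01197 mol
In series, the same 0.01197 mol of electrons flows through the second cell.
Cr³⁺ + 3e⁻ → Cr, so n(Cr) = 0.01197 / 3 = 0.003990 mol
m(Cr) = 0.003990 × 52.00 = 0.207 g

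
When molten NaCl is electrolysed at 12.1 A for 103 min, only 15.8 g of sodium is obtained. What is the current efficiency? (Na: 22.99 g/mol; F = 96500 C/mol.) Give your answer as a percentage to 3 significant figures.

Q = 12.1 × 6180 = 74780 C
n(e⁻) = 74780 / 96500 = 0.7749 mol
Na⁺ + e⁻ → Na, so theoretical n(Na) = 0.7749 mol → 17.81 g
Efficiency = 15.8 / 17.81 = 0.8871 = 88.7%

88.7%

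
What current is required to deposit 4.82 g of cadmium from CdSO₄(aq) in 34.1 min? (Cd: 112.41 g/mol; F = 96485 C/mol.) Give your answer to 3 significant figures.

4.04 A

n(Cd) = 4.82 / 112.41 = 0.04288 mol
Cd²⁺ + 2e⁻ → Cd, so n(e⁻) = 2 × 0.04288 = 0.08576 mol
Q = 0.08576 × 96485 = 8275 C
I = Q / t = 8275 / 2046 s = 4.04 A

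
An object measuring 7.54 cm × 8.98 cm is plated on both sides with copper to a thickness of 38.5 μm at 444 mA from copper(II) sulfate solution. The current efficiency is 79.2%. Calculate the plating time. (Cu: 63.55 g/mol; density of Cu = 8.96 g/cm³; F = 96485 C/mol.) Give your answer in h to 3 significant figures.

11.2 h

Plated area = 2 × 7.54 × 8.98 = 135.4 cm²
Volume = 135.4 × 38.5×10⁻⁴ cm = 0.5213 cm³
m(Cu) = 0.5213 × 8.96 = 4.671 g
n(Cu) = 4.671 / 63.55 = 0.07350 mol; n(e⁻) = 2 × 0.07350 = 0.1470 mol
Q = 0.1470 × 96485 / 0.792 = 17910 C
t = 17910 / 0.444 = 40340 s = 11.2 h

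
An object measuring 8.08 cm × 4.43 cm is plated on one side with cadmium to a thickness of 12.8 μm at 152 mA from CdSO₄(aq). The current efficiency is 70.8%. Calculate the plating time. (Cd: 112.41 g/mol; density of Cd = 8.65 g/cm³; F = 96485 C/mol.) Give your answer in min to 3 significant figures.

Plated area = 8.08 × 4.43 = 35.79 cm²
Volume = 35.79 × 12.8×10⁻⁴ cm = 0.04581 cm³
m(Cd) = 0.04581 × 8.65 = 0.3963 g
n(Cd) = 0.3963 / 112.41 = 0.003525 mol; n(e⁻) = 2 × 0.003525 = 0.007050 mol
Q = 0.007050 × 96485 / 0.708 = 960.8 C
t = 960.8 / 0.152 = 6321 s = 105 min

105 min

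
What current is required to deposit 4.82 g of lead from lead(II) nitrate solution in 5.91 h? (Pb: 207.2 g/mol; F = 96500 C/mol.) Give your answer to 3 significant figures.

0.211 A

n(Pb) = 4.82 / 207.2 = 0.02326 mol
Pb²⁺ + 2e⁻ → Pb, so n(e⁻) = 2 × 0.02326 = 0.04652 mol
Q = 0.04652 × 96500 = 4489 C
I = Q / t = 4489 / 21276 s = 0.211 A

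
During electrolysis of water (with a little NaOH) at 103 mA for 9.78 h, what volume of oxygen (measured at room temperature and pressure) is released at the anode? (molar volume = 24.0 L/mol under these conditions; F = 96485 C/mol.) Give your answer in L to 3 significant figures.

0.226 L

Q = It = 0.103 × 35208 = 3626 C
Moles of electrons = 3626 / 96485 = 0.03758 mol
2H₂O → O₂ + 4H⁺ + 4e⁻, so n(O₂) = 0.03758 / 4 = 0.009395 mol
V = 0.009395 × 24.0 = 0.2255 L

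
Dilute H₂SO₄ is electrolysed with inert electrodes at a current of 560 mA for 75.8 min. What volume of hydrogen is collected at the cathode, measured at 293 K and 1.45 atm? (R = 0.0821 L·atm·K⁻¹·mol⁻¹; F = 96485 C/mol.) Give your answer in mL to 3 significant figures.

219 mL

Q = 0.560 A × 4548 s = 2547 C
n(e⁻) = Q/F = 2547/96485 = 0.02640 mol
2H⁺ + 2e⁻ → H₂, so n(H₂) = 0.02640 / 2 = 0.01320 mol
V = nRT/P = 0.01320 × 0.0821 × 293 / 1.45 = 0.2190 L
= 219 mL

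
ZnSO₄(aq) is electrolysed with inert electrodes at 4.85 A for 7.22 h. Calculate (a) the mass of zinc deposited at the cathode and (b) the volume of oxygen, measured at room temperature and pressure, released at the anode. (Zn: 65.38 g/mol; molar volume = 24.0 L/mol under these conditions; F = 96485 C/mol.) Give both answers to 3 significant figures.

42.7 g Zn; 7.84 L O₂

Q = 4.85 × 25992 = 1.261×10^5 C; n(e⁻) = 1.261×10^5 / 96485 = 1.307 mol
Cathode: Zn²⁺ + 2e⁻ → Zn → n(Zn) = 1.307/2 = 0.6535 mol → 42.7 g
Anode: 2H₂O → O₂ + 4H⁺ + 4e⁻ → n(O₂) = 1.307/4 = 0.3268 mol → 7.84 L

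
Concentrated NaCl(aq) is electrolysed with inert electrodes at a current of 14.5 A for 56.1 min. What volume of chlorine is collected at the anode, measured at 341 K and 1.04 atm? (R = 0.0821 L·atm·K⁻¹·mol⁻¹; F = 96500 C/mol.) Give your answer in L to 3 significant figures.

Q = 14.5 A × 3366 s = 48810 C
n(e⁻) = 48810 / 96500 = 0.5058 mol
2Cl⁻ → Cl₂ + 2e⁻, so n(Cl₂) = 0.5058 / 2 = 0.2529 mol
V = nRT/P = 0.2529 × 0.0821 × 341 / 1.04 = 6.808 L

6.81 L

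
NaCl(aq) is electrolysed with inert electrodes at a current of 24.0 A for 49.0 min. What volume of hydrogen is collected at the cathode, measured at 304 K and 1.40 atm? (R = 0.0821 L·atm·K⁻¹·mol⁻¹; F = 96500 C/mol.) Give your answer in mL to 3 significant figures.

Q = 24.0 A × 2940 s = 70560 C
Moles of electrons = 70560 / 96500 = 0.7312 mol
2H⁺ + 2e⁻ → H₂, so n(H₂) = 0.7312 / 2 = 0.3656 mol
V = nRT/P = 0.3656 × 0.0821 × 304 / 1.40 = 6.518 L
= 6520 mL

6520 mL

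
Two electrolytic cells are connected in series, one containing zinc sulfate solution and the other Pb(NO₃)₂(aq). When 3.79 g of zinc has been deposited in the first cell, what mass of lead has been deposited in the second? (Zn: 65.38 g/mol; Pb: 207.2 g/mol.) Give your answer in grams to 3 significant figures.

12.0 g

n(Zn) = 3.79 / 65.38 = 0.05797 mol
Zn²⁺ + 2e⁻ → Zn, so n(e⁻) = 2 × 0.05797 = 0.1159 mol
Same current for the same time ⇒ same n(e⁻) = 0.1159 mol in both cells.
Pb²⁺ + 2e⁻ → Pb, so n(Pb) = 0.1159 / 2 = 0.05795 mol
m(Pb) = 0.05795 × 207.2 = 12.0 g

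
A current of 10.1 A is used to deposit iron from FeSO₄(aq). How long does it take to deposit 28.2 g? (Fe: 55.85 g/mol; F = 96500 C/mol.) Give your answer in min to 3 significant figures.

161 min

n(Fe) = 28.2 / 55.85 = 0.5049 mol
Fe²⁺ + 2e⁻ → Fe, so n(e⁻) = 2 × 0.5049 = 1.010 mol
Q = 1.010 × 96500 = 97470 C
t = Q / I = 97470 / 10.1 = 9650 s = 161 min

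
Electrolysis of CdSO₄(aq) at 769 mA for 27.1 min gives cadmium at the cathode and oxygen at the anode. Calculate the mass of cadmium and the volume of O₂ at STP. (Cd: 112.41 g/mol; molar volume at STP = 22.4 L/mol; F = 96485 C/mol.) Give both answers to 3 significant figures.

Q = 0.769 × 1626 = 1250 C; n(e⁻) = 1250 / 96485 = 0.01296 mol
Cathode: Cd²⁺ + 2e⁻ → Cd → n(Cd) = 0.01296/2 = 0.006480 mol → 0.728 g
Anode: 2H₂O → O₂ + 4H⁺ + 4e⁻ → n(O₂) = 0.01296/4 = 0.003240 mol → 0.0726 L

0.728 g Cd; 0.0726 L O₂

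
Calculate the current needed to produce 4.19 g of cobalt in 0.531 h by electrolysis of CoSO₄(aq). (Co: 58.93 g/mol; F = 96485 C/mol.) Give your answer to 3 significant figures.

n(Co) = 4.19 / 58.93 = 0.07110 mol
Co²⁺ + 2e⁻ → Co, so n(e⁻) = 2 × 0.07110 = 0.1422 mol
Q = 0.1422 × 96485 = 13720 C
I = Q / t = 13720 / 1911.6 s = 7.18 A

7.18 A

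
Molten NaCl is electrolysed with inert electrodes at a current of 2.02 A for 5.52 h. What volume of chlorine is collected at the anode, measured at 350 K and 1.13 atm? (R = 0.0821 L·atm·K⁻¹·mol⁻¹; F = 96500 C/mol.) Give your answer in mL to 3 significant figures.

Q = It = 2.02 × 19872 = 40140 C
Moles of electrons = 40140 / 96500 = 0.4160 mol
2Cl⁻ → Cl₂ + 2e⁻, so n(Cl₂) = 0.4160 / 2 = 0.2080 mol
V = nRT/P = 0.2080 × 0.0821 × 350 / 1.13 = 5.289 L
= 5290 mL

5290 mL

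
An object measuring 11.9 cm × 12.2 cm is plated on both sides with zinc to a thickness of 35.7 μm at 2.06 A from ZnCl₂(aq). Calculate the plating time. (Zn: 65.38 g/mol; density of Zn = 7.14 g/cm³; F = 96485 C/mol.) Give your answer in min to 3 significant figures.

177 min

Plated area = 2 × 11.9 × 12.2 = 290.4 cm²
Volume = 290.4 × 35.7×10⁻⁴ cm = 1.037 cm³
m(Zn) = 1.037 × 7.14 = 7.404 g
n(Zn) = 7.404 / 65.38 = 0.1132 mol; n(e⁻) = 2 × 0.1132 = 0.2264 mol
Q = 0.2264 × 96485 = 21840 C
t = 21840 / 2.06 = 10600 s = 177 min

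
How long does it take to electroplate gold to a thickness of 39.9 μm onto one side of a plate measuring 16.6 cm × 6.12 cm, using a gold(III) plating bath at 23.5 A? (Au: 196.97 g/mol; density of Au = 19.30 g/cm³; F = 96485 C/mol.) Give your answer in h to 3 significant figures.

0.136 h

Plated area = 16.6 × 6.12 = 101.6 cm²
Volume = 101.6 × 39.9×10⁻⁴ cm = 0.4054 cm³
m(Au) = 0.4054 × 19.30 = 7.824 g
n(Au) = 7.824 / 196.97 = 0.03972 mol; n(e⁻) = 3 × 0.03972 = 0.1192 mol
Q = 0.1192 × 96485 = 11500 C
t = 11500 / 23.5 = 489.4 s = 0.136 h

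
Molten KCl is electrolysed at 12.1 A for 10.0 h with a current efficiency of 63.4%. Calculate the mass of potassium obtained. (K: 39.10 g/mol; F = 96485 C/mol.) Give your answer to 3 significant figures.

112 g

Q = 12.1 × 36000 = 4.356×10^5 C
n(e⁻) = 4.356×10^5 / 96485 = 4.515 mol
K⁺ + e⁻ → K, so theoretical m(K) = 4.515 × 39.10 = 176.5 g
Actual mass = 63.4% × 176.5 = 112 g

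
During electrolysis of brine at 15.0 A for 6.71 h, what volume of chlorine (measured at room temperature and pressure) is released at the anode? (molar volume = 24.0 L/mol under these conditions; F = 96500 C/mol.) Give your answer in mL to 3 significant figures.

Q = It = 15.0 × 24156 = 3.623×10^5 C
Moles of electrons = 3.623×10^5 / 96500 = 3.754 mol
2Cl⁻ → Cl₂ + 2e⁻, so n(Cl₂) = 3.754 / 2 = 1.877 mol
V = 1.877 × 24.0 = 45.05 L
= 45100 mL

45100 mL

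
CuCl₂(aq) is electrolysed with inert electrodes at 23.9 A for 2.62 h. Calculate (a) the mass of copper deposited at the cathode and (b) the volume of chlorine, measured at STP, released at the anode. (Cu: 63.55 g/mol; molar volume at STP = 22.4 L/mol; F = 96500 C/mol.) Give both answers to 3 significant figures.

Q = 23.9 × 9432 = 2.254×10^5 C; n(e⁻) = 2.254×10^5 / 96500 = 2.336 mol
Cathode: Cu²⁺ + 2e⁻ → Cu → n(Cu) = 2.336/2 = 1.168 mol → 74.2 g
Anode: 2Cl⁻ → Cl₂ + 2e⁻ → n(Cl₂) = 2.336/2 = 1.168 mol → 26.2 L

74.2 g Cu; 26.2 L Cl₂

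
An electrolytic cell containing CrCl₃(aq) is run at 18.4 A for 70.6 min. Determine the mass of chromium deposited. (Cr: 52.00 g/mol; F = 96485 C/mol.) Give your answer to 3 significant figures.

Q = It = 18.4 × 4236 = 77940 C
Moles of electrons = 77940 / 96485 = 0.8078 mol
Cr³⁺ + 3e⁻ → Cr, so n(Cr) = 0.8078 / 3 = 0.2693 mol
m = 0.2693 × 52.00 = 14.0 g

14.0 g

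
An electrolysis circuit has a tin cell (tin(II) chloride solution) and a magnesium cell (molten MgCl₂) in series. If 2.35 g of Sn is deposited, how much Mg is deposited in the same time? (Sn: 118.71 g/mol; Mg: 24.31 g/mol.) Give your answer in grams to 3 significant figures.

n(Sn) = 2.35 / 118.71 = 0.01980 mol
Sn²⁺ + 2e⁻ → Sn, so n(e⁻) = 2 × 0.01980 = 0.03960 mol
In series, the same 0.03960 mol of electrons flows through the second cell.
Mg²⁺ + 2e⁻ → Mg, so n(Mg) = 0.03960 / 2 = 0.01980 mol
m(Mg) = 0.01980 × 24.31 = 0.481 g

0.481 g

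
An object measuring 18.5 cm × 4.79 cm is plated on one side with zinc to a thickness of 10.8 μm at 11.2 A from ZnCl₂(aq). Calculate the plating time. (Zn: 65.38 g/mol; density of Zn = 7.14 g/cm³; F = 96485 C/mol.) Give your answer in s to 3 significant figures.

180 s

Plated area = 18.5 × 4.79 = 88.62 cm²
Volume = 88.62 × 10.8×10⁻⁴ cm = 0.09571 cm³
m(Zn) = 0.09571 × 7.14 = 0.6834 g
n(Zn) = 0.6834 / 65.38 = 0.01045 mol; n(e⁻) = 2 × 0.01045 = 0.02090 mol
Q = 0.02090 × 96485 = 2017 C
t = 2017 / 11.2 = 180.1 s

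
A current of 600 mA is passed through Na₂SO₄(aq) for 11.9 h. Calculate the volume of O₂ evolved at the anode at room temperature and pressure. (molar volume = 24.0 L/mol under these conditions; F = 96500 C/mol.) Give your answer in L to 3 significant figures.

1.60 L

Charge passed = 0.600 × 42840 = 25700 C
Moles of electrons = 25700 / 96500 = 0.2663 mol
2H₂O → O₂ + 4H⁺ + 4e⁻, so n(O₂) = 0.2663 / 4 = 0.06658 mol
V = 0.06658 × 24.0 = 1.598 L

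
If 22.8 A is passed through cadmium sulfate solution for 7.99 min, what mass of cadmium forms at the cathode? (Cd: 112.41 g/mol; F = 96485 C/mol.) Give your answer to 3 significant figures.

Q = 22.8 A × 479.4 s = 10930 C
n(e⁻) = Q/F = 10930/96485 = 0.1133 mol
Cd²⁺ + 2e⁻ → Cd, so n(Cd) = 0.1133 / 2 = 0.05665 mol
m = 0.05665 × 112.41 = 6.37 g

6.37 g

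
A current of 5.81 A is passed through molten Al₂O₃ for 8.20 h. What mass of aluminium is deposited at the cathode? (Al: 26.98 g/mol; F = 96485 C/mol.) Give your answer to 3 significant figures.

16.0 g

Q = 5.81 A × 29520 s = 1.715×10^5 C
n(e⁻) = Q/F = 1.715×10^5/96485 = 1.777 mol
Al³⁺ + 3e⁻ → Al, so n(Al) = 1.777 / 3 = 0.5923 mol
m = 0.5923 × 26.98 = 16.0 g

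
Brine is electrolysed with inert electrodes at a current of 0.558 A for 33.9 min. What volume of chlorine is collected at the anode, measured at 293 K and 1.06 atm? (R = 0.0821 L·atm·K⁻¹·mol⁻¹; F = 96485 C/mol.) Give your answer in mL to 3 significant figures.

133 mL

Q = It = 0.558 × 2034 = 1135 C
n(e⁻) = Q/F = 1135/96485 = 0.01176 mol
2Cl⁻ → Cl₂ + 2e⁻, so n(Cl₂) = 0.01176 / 2 = 0.005880 mol
V = nRT/P = 0.005880 × 0.0821 × 293 / 1.06 = 0.1334 L
= 133 mL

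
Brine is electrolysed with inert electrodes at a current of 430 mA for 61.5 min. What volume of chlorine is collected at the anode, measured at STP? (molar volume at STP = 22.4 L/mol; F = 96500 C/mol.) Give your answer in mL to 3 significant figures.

Charge passed = 0.430 × 3690 = 1587 C
n(e⁻) = 1587 / 96500 = 0.01645 mol
2Cl⁻ → Cl₂ + 2e⁻, so n(Cl₂) = 0.01645 / 2 = 0.008225 mol
V = 0.008225 × 22.4 = 0.1842 L
= 184 mL

184 mL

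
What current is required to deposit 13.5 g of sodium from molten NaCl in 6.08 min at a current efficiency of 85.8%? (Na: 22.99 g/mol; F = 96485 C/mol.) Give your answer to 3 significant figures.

n(Na) = 13.5 / 22.99 = 0.5872 mol
Na⁺ + e⁻ → Na, so n(e⁻) = 0.5872 mol
Q = 0.5872 × 96485 / 0.858 = 66030 C
I = Q / t = 66030 / 364.8 s = 181 A

181 A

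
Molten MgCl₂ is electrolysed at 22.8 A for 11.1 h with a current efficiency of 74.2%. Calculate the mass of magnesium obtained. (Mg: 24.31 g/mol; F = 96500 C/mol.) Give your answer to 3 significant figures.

85.2 g

Q = 22.8 × 39960 = 9.111×10^5 C
n(e⁻) = 9.111×10^5 / 96500 = 9.441 mol
Mg²⁺ + 2e⁻ → Mg, so theoretical m(Mg) = 4.721 × 24.31 = 114.8 g
Actual mass = 74.2% × 114.8 = 85.2 g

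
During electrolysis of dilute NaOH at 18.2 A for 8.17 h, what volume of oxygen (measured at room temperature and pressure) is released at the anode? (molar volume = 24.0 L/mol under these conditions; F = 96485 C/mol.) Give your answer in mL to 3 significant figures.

Q = 18.2 A × 29412 s = 5.353×10^5 C
Moles of electrons = 5.353×10^5 / 96485 = 5.548 mol
2H₂O → O₂ + 4H⁺ + 4e⁻, so n(O₂) = 5.548 / 4 = 1.387 mol
V = 1.387 × 24.0 = 33.29 L
= 33300 mL

33300 mL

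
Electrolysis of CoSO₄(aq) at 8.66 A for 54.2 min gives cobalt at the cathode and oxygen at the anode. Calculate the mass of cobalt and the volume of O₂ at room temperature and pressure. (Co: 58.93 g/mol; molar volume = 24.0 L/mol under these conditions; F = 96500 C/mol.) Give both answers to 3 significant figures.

8.60 g Co; 1.75 L O₂

Q = 8.66 × 3252 = 28160 C; n(e⁻) = 28160 / 96500 = 0.2918 mol
Cathode: Co²⁺ + 2e⁻ → Co → n(Co) = 0.2918/2 = 0.1459 mol → 8.60 g
Anode: 2H₂O → O₂ + 4H⁺ + 4e⁻ → n(O₂) = 0.2918/4 = 0.07295 mol → 1.75 L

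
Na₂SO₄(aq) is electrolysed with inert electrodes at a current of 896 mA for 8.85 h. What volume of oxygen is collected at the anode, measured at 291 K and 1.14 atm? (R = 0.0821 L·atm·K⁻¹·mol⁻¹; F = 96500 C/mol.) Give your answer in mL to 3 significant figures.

1550 mL

Charge passed = 0.896 × 31860 = 28550 C
n(e⁻) = 28550 / 96500 = 0.2959 mol
2H₂O → O₂ + 4H⁺ + 4e⁻, so n(O₂) = 0.2959 / 4 = 0.07398 mol
V = nRT/P = 0.07398 × 0.0821 × 291 / 1.14 = 1.550 L
= 1550 mL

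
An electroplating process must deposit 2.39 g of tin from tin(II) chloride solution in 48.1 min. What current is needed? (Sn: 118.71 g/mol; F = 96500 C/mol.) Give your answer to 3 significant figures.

n(Sn) = 2.39 / 118.71 = 0.02013 mol
Sn²⁺ + 2e⁻ → Sn, so n(e⁻) = 2 × 0.02013 = 0.04026 mol
Q = 0.04026 × 96500 = 3885 C
I = Q / t = 3885 / 2886 s = 1.35 A

1.35 A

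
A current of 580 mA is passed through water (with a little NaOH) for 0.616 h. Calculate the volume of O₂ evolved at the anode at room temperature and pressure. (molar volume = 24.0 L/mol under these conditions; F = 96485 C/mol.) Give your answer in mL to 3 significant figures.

80.0 mL

Q = 0.580 A × 2217.6 s = 1286 C
Moles of electrons = 1286 / 96485 = 0.01333 mol
2H₂O → O₂ + 4H⁺ + 4e⁻, so n(O₂) = 0.01333 / 4 = 0.003333 mol
V = 0.003333 × 24.0 = 0.07999 L
= 80.0 mL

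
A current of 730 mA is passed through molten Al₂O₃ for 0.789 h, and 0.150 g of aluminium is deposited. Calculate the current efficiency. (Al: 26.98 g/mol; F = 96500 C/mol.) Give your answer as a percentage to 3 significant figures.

Q = 0.730 × 2840.4 = 2073 C
n(e⁻) = 2073 / 96500 = 0.02148 mol
Al³⁺ + 3e⁻ → Al, so theoretical n(Al) = 0.007160 mol → 0.1932 g
Efficiency = 0.150 / 0.1932 = 0.7764 = 77.6%

77.6%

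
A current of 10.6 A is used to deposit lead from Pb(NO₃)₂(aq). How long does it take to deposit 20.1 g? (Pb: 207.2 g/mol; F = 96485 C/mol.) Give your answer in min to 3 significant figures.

29.4 min

n(Pb) = 20.1 / 207.2 = 0.09701 mol
Pb²⁺ + 2e⁻ → Pb, so n(e⁻) = 2 × 0.09701 = 0.1940 mol
Q = 0.1940 × 96485 = 18720 C
t = Q / I = 18720 / 10.6 = 1766 s = 29.4 min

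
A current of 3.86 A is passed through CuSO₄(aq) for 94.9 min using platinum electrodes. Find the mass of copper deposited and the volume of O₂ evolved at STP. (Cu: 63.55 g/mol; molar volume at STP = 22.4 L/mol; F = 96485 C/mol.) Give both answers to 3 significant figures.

Q = 3.86 × 5694 = 21980 C; n(e⁻) = 21980 / 96485 = 0.2278 mol
Cathode: Cu²⁺ + 2e⁻ → Cu → n(Cu) = 0.2278/2 = 0.1139 mol → 7.24 g
Anode: 2H₂O → O₂ + 4H⁺ + 4e⁻ → n(O₂) = 0.2278/4 = 0.05695 mol → 1.28 L

7.24 g Cu; 1.28 L O₂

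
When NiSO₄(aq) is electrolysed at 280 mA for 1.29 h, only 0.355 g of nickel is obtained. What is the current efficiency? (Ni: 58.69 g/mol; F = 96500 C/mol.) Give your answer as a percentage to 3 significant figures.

Q = 0.280 × 4644 = 1300 C
n(e⁻) = 1300 / 96500 = 0.01347 mol
Ni²⁺ + 2e⁻ → Ni, so theoretical n(Ni) = 0.006735 mol → 0.3953 g
Efficiency = 0.355 / 0.3953 = 0.8981 = 89.8%

89.8%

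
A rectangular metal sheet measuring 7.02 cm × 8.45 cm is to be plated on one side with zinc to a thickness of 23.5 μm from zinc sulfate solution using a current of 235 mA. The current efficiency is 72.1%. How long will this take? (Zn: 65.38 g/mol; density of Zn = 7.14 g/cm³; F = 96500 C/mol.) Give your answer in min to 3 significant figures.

Plated area = 7.02 × 8.45 = 59.32 cm²
Volume = 59.32 × 23.5×10⁻⁴ cm = 0.1394 cm³
m(Zn) = 0.1394 × 7.14 = 0.9953 g
n(Zn) = 0.9953 / 65.38 = 0.01522 mol; n(e⁻) = 2 × 0.01522 = 0.03044 mol
Q = 0.03044 × 96500 / 0.721 = 4074 C
t = 4074 / 0.235 = 17340 s = 289 min

289 min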